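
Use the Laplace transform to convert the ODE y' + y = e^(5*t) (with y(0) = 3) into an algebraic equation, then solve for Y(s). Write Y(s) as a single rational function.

Apply the Laplace transform to the equation.
Using L{y'} = sY - y(0) = sY - 3, the left side becomes (s + 1)Y - (3).
The right side is L{e^(5*t)} = 1/(s - 5).
So (s + 1)Y = 1/(s - 5) + (3).
Isolate Y and clear denominators.

Y(s) = (3*s - 14)/(s^2 - 4*s - 5)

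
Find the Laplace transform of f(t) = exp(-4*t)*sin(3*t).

3/((s + 4)^2 + 9)

L{sin(3t)} = 3/(s^2 + 9).
By the first shifting theorem, multiplying by e^(-4t) replaces s with s + 4.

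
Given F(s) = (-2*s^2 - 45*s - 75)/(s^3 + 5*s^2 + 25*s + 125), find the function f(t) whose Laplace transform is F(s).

f(t) = -5*sin(5*t) - 4*cos(5*t) + 2*exp(-5*t)

Factor the denominator: s^3 + 5*s^2 + 25*s + 125 = (s + 5)*(s^2 + 25).
Partial fraction decomposition gives [2/(s + 5)] + [-4*s/(s^2 + 25)] + [-25/(s^2 + 25)].
Invert each term: 2/(s + 5) ↔ 2e^(-5t); -4·s/(s^2 + 25) ↔ -4cos(5t); -5·5/(s^2 + 25) ↔ -5sin(5t).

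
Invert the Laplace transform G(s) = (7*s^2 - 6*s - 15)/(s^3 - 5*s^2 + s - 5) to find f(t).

f(t) = 5*exp(5*t) + 4*sin(t) + 2*cos(t)

Factor the denominator: s^3 - 5*s^2 + s - 5 = (s - 5)*(s^2 + 1).
Partial fraction decomposition gives [5/(s - 5)] + [2*s/(s^2 + 1)] + [4/(s^2 + 1)].
Invert each term: 5/(s - 5) ↔ 5e^(5t); 2·s/(s^2 + 1) ↔ 2cos(t); 4·1/(s^2 + 1) ↔ 4sin(t).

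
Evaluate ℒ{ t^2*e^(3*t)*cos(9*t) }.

L{cos(9t)} = s/(s^2 + 81).
Multiplying by e^(3t) shifts s → s - 3, so L{e^(3*t)*cos(9*t)} = (s - 3)/((s - 3)^2 + 81).
Then apply L{t^2·g(t)} = (-1)^2 d^2/ds^2[H(s)] with H(s) = (s - 3)/((s - 3)^2 + 81):
differentiating 2 times and applying the sign gives 2*(s - 3)*(s^2 - 6*s - 234)/(s^2 - 6*s + 90)^3.

2*(s - 3)*(s^2 - 6*s - 234)/(s^2 - 6*s + 90)^3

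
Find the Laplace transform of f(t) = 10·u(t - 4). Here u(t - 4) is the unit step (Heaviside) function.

By the second shifting theorem, L{u(t - c)·g(t - c)} = e^(-cs)·H(s) with c = 4 and H(s) = L{g(t)}.
L{10} = 10/s.

10*exp(-4*s)/s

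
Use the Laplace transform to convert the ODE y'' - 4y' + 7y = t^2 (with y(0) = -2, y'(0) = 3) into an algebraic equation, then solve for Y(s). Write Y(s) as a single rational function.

Apply the Laplace transform to the equation.
Using L{y''} = s^2 Y - s·y(0) - y'(0) and L{y'} = sY - y(0), with y(0) = -2, y'(0) = 3, the left side becomes (s^2 - 4*s + 7)Y - (-2*s + 11).
The right side is L{t^2} = 2/s^3.
So (s^2 - 4*s + 7)Y = 2/s^3 + (-2*s + 11).
Solve for Y(s) and write it as one ratio of polynomials.

Y(s) = (-2*s^4 + 11*s^3 + 2)/(s^5 - 4*s^4 + 7*s^3)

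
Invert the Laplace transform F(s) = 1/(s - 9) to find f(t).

Since L{e^(9t)} = 1/(s - 9), the inverse is exp(9*t).

f(t) = exp(9*t)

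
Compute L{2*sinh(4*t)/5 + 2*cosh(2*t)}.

Apply the Laplace transform termwise.
(2)·[L{cosh(2t)} = s/(s^2 - 4)]; (2/5)·[L{sinh(4t)} = 4/(s^2 - 16)].

2*s/(s^2 - 4) + 8/(5*(s^2 - 16))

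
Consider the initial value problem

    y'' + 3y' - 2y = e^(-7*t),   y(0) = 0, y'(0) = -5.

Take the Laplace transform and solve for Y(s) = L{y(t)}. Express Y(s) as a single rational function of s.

Take the Laplace transform of both sides.
Using L{y''} = s^2 Y - s·y(0) - y'(0) and L{y'} = sY - y(0), with y(0) = 0, y'(0) = -5, the left side becomes (s^2 + 3*s - 2)Y - (-5).
The right side is L{e^(-7*t)} = 1/(s + 7).
So (s^2 + 3*s - 2)Y = 1/(s + 7) + (-5).
Divide through and combine into a single rational function.

Y(s) = (-5*s - 34)/(s^3 + 10*s^2 + 19*s - 14)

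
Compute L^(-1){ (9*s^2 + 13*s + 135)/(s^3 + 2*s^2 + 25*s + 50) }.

Factor the denominator: s^3 + 2*s^2 + 25*s + 50 = (s + 2)*(s^2 + 25).
Partial fraction decomposition gives [5/(s + 2)] + [4*s/(s^2 + 25)] + [5/(s^2 + 25)].
Invert each term: 5/(s + 2) ↔ 5e^(-2t); 4·s/(s^2 + 25) ↔ 4cos(5t); 1·5/(s^2 + 25) ↔ sin(5t).

sin(5*t) + 4*cos(5*t) + 5*exp(-2*t)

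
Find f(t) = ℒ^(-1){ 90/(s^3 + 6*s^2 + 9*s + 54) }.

f(t) = 4*sin(3*t) - 2*cos(3*t) + 2*exp(-6*t)

Factor the denominator: s^3 + 6*s^2 + 9*s + 54 = (s + 6)*(s^2 + 9).
Partial fraction decomposition gives [2/(s + 6)] + [-2*s/(s^2 + 9)] + [12/(s^2 + 9)].
Invert each term: 2/(s + 6) ↔ 2e^(-6t); -2·s/(s^2 + 9) ↔ -2cos(3t); 4·3/(s^2 + 9) ↔ 4sin(3t).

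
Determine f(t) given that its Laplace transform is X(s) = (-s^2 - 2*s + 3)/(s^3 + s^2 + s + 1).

Factor the denominator: s^3 + s^2 + s + 1 = (s + 1)*(s^2 + 1).
Partial fraction decomposition gives [2/(s + 1)] + [-3*s/(s^2 + 1)] + [1/(s^2 + 1)].
Invert each term: 2/(s + 1) ↔ 2e^(-t); -3·s/(s^2 + 1) ↔ -3cos(t); 1·1/(s^2 + 1) ↔ sin(t).

f(t) = sin(t) - 3*cos(t) + 2*exp(-t)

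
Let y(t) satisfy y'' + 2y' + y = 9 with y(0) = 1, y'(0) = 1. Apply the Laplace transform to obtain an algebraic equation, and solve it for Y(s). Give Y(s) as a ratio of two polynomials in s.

Apply the Laplace transform to the equation.
The derivative rules (L{y''} = s^2 Y - s·y(0) - y'(0) and L{y'} = sY - y(0), with y(0) = 1, y'(0) = 1) turn the left side into (s^2 + 2*s + 1)Y - (s + 3).
The right side is L{9} = 9/s.
So (s^2 + 2*s + 1)Y = 9/s + (s + 3).
Divide through and combine into a single rational function.

Y(s) = (s^2 + 3*s + 9)/(s^3 + 2*s^2 + s)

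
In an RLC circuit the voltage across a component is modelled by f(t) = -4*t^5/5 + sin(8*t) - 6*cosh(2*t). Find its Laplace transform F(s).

F(s) = -6*s/(s^2 - 4) + 8/(s^2 + 64) - 96/s^6

Apply the Laplace transform termwise.
(-4/5)·[L{t^5} = 5!/s^6 = 120/s^6]; L{sin(8t)} = 8/(s^2 + 64); (-6)·[L{cosh(2t)} = s/(s^2 - 4)].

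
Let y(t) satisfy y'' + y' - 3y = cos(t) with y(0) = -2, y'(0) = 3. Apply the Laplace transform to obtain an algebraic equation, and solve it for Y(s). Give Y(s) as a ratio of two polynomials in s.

Y(s) = (-2*s^3 + s^2 - s + 1)/(s^4 + s^3 - 2*s^2 + s - 3)

Apply the Laplace transform to the equation.
The derivative rules (L{y''} = s^2 Y - s·y(0) - y'(0) and L{y'} = sY - y(0), with y(0) = -2, y'(0) = 3) turn the left side into (s^2 + s - 3)Y - (-2*s + 1).
The right side is L{cos(t)} = s/(s^2 + 1).
So (s^2 + s - 3)Y = s/(s^2 + 1) + (-2*s + 1).
Divide through and combine into a single rational function.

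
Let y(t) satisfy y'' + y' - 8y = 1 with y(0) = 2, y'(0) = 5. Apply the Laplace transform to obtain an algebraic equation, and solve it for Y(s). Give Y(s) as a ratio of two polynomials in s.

Laplace-transform each side.
With L{y''} = s^2 Y - s·y(0) - y'(0) and L{y'} = sY - y(0), with y(0) = 2, y'(0) = 5: the LHS transforms to (s^2 + s - 8)Y - (2*s + 7).
The right side is L{1} = 1/s.
So (s^2 + s - 8)Y = 1/s + (2*s + 7).
Divide through and combine into a single rational function.

Y(s) = (2*s^2 + 7*s + 1)/(s^3 + s^2 - 8*s)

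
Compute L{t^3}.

6/s^4

L{t^3} = 3!/s^4 = 6/s^4.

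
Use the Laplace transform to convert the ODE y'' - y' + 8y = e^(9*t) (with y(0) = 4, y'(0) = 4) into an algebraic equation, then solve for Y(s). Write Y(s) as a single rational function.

Y(s) = (4*s^2 - 36*s + 1)/(s^3 - 10*s^2 + 17*s - 72)

Apply the Laplace transform to the equation.
Using L{y''} = s^2 Y - s·y(0) - y'(0) and L{y'} = sY - y(0), with y(0) = 4, y'(0) = 4, the left side becomes (s^2 - s + 8)Y - (4*s).
The right side is L{e^(9*t)} = 1/(s - 9).
So (s^2 - s + 8)Y = 1/(s - 9) + (4*s).
Isolate Y and clear denominators.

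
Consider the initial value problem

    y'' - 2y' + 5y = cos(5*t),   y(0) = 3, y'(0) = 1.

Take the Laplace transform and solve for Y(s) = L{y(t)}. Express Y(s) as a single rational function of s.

Take the Laplace transform of both sides.
With L{y''} = s^2 Y - s·y(0) - y'(0) and L{y'} = sY - y(0), with y(0) = 3, y'(0) = 1: the LHS transforms to (s^2 - 2*s + 5)Y - (3*s - 5).
The right side is L{cos(5*t)} = s/(s^2 + 25).
So (s^2 - 2*s + 5)Y = s/(s^2 + 25) + (3*s - 5).
Solve for Y(s) and write it as one ratio of polynomials.

Y(s) = (3*s^3 - 5*s^2 + 76*s - 125)/(s^4 - 2*s^3 + 30*s^2 - 50*s + 125)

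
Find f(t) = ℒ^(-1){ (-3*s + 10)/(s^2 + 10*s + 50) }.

f(t) = 5*exp(-5*t)*sin(5*t) - 3*exp(-5*t)*cos(5*t)

Complete the square in the denominator: s^2 + 10*s + 50 = (s + 5)^2 + 5^2.
Split the numerator to match: -3*s + 10 = -3·(s + 5) + 5·5.
Invert each term: -3·(s + 5)/((s + 5)^2 + 25) ↔ -3e^(-5t)cos(5t); 5·5/((s + 5)^2 + 25) ↔ 5e^(-5t)sin(5t).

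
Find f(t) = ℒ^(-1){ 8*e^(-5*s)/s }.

f(t) = Heaviside(t - 5)*(8)

The factor e^(-5s) signals a time shift by c = 5 (second shifting theorem).
L{8} = 8/s, so L^-1{8/s} = 8.
Hence the inverse is u(t - 5) times that function evaluated at t - 5.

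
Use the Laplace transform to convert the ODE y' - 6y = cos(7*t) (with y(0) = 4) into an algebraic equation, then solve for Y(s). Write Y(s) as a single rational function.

Apply the Laplace transform to the equation.
With L{y'} = sY - y(0) = sY - 4: the LHS transforms to (s - 6)Y - (4).
The right side is L{cos(7*t)} = s/(s^2 + 49).
So (s - 6)Y = s/(s^2 + 49) + (4).
Isolate Y and clear denominators.

Y(s) = (4*s^2 + s + 196)/(s^3 - 6*s^2 + 49*s - 294)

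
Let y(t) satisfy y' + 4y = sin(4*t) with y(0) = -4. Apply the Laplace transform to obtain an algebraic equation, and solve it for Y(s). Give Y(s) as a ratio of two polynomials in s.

Y(s) = (-4*s^2 - 60)/(s^3 + 4*s^2 + 16*s + 64)

Transform both sides with L{·}.
With L{y'} = sY - y(0) = sY - (-4): the LHS transforms to (s + 4)Y - (-4).
The right side is L{sin(4*t)} = 4/(s^2 + 16).
So (s + 4)Y = 4/(s^2 + 16) + (-4).
Isolate Y and clear denominators.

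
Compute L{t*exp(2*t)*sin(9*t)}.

L{sin(9t)} = 9/(s^2 + 81).
Multiplying by e^(2t) shifts s → s - 2, so L{exp(2*t)*sin(9*t)} = 9/((s - 2)^2 + 81).
Then apply L{t·g(t)} = -d/ds[H(s)] with H(s) = 9/((s - 2)^2 + 81):
differentiating 1 time and applying the sign gives 18*(s - 2)/(s^2 - 4*s + 85)^2.

18*(s - 2)/(s^2 - 4*s + 85)^2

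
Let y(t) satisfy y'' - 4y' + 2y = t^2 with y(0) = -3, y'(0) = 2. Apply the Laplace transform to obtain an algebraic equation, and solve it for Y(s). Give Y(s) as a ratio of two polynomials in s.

Y(s) = (-3*s^4 + 14*s^3 + 2)/(s^5 - 4*s^4 + 2*s^3)

Apply the Laplace transform to the equation.
Using L{y''} = s^2 Y - s·y(0) - y'(0) and L{y'} = sY - y(0), with y(0) = -3, y'(0) = 2, the left side becomes (s^2 - 4*s + 2)Y - (-3*s + 14).
The right side is L{t^2} = 2/s^3.
So (s^2 - 4*s + 2)Y = 2/s^3 + (-3*s + 14).
Solve for Y(s) and write it as one ratio of polynomials.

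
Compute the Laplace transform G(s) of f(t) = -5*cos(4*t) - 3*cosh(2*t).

Apply the Laplace transform termwise.
(-5)·[L{cos(4t)} = s/(s^2 + 16)]; (-3)·[L{cosh(2t)} = s/(s^2 - 4)].

G(s) = -5*s/(s^2 + 16) - 3*s/(s^2 - 4)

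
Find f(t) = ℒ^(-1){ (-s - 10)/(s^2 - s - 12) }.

Factor the denominator: s^2 - s - 12 = (s - 4)*(s + 3).
Partial fraction decomposition gives [-2/(s - 4)] + [1/(s + 3)].
Invert each term: -2/(s - 4) ↔ -2e^(4t); 1/(s + 3) ↔ e^(-3t).

f(t) = -2*exp(4*t) + exp(-3*t)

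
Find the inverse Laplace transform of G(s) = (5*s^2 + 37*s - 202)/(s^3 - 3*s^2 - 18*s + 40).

Factor the denominator: s^3 - 3*s^2 - 18*s + 40 = (s - 5)*(s - 2)*(s + 4).
Partial fraction decomposition gives [6/(s - 2)] + [4/(s - 5)] + [-5/(s + 4)].
Invert each term: 6/(s - 2) ↔ 6e^(2t); 4/(s - 5) ↔ 4e^(5t); -5/(s + 4) ↔ -5e^(-4t).

4*exp(5*t) + 6*exp(2*t) - 5*exp(-4*t)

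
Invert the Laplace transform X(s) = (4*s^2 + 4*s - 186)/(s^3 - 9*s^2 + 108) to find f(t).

f(t) = -2*t*exp(6*t) + 6*exp(6*t) - 2*exp(-3*t)

Factor the denominator: s^3 - 9*s^2 + 108 = (s - 6)^2*(s + 3).
Partial fraction decomposition gives [6/(s - 6)] + [-2/(s - 6)^2] + [-2/(s + 3)].
Invert each term: 6/(s - 6) ↔ 6e^(6t); -2/(s - 6)^2 ↔ -2t·e^(6t); -2/(s + 3) ↔ -2e^(-3t).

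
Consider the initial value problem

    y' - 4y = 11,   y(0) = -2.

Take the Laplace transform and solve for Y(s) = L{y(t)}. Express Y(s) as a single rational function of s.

Take the Laplace transform of both sides.
Using L{y'} = sY - y(0) = sY - (-2), the left side becomes (s - 4)Y - (-2).
The right side is L{11} = 11/s.
So (s - 4)Y = 11/s + (-2).
Divide through and combine into a single rational function.

Y(s) = (-2*s + 11)/(s^2 - 4*s)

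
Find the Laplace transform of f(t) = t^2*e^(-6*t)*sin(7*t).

L{sin(7t)} = 7/(s^2 + 49).
Multiplying by e^(-6t) shifts s → s + 6, so L{e^(-6*t)*sin(7*t)} = 7/((s + 6)^2 + 49).
Then apply L{t^2·g(t)} = (-1)^2 d^2/ds^2[G(s)] with G(s) = 7/((s + 6)^2 + 49):
differentiating 2 times and applying the sign gives 14*(3*s^2 + 36*s + 59)/(s^2 + 12*s + 85)^3.

14*(3*s^2 + 36*s + 59)/(s^2 + 12*s + 85)^3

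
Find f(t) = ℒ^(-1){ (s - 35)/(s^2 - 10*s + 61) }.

f(t) = -5*exp(5*t)*sin(6*t) + exp(5*t)*cos(6*t)

Complete the square in the denominator: s^2 - 10*s + 61 = (s - 5)^2 + 6^2.
Split the numerator to match: s - 35 = 1·(s - 5) - 5·6.
Invert each term: 1·(s - 5)/((s - 5)^2 + 36) ↔ e^(5t)cos(6t); -5·6/((s - 5)^2 + 36) ↔ -5e^(5t)sin(6t).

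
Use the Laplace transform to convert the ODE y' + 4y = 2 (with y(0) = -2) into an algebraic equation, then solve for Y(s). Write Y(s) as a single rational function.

Y(s) = (-2*s + 2)/(s^2 + 4*s)

Apply the Laplace transform to the equation.
Using L{y'} = sY - y(0) = sY - (-2), the left side becomes (s + 4)Y - (-2).
The right side is L{2} = 2/s.
So (s + 4)Y = 2/s + (-2).
Divide through and combine into a single rational function.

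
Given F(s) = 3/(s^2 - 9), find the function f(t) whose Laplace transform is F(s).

Since L{sinh(3t)} = 3/(s^2 - 9), the inverse is sinh(3*t).

f(t) = sinh(3*t)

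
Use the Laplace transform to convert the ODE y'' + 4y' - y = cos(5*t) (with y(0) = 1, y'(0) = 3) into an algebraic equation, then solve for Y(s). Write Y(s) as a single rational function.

Y(s) = (s^3 + 7*s^2 + 26*s + 175)/(s^4 + 4*s^3 + 24*s^2 + 100*s - 25)

Laplace-transform each side.
The derivative rules (L{y''} = s^2 Y - s·y(0) - y'(0) and L{y'} = sY - y(0), with y(0) = 1, y'(0) = 3) turn the left side into (s^2 + 4*s - 1)Y - (s + 7).
The right side is L{cos(5*t)} = s/(s^2 + 25).
So (s^2 + 4*s - 1)Y = s/(s^2 + 25) + (s + 7).
Isolate Y and clear denominators.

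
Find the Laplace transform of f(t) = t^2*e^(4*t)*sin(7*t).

L{sin(7t)} = 7/(s^2 + 49).
Multiplying by e^(4t) shifts s → s - 4, so L{e^(4*t)*sin(7*t)} = 7/((s - 4)^2 + 49).
Then apply L{t^2·g(t)} = (-1)^2 d^2/ds^2[G(s)] with G(s) = 7/((s - 4)^2 + 49):
differentiating 2 times and applying the sign gives 14*(3*s^2 - 24*s - 1)/(s^2 - 8*s + 65)^3.

14*(3*s^2 - 24*s - 1)/(s^2 - 8*s + 65)^3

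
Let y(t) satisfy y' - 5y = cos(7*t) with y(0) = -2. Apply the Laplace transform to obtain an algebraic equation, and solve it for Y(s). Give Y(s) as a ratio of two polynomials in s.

Take the Laplace transform of both sides.
With L{y'} = sY - y(0) = sY - (-2): the LHS transforms to (s - 5)Y - (-2).
The right side is L{cos(7*t)} = s/(s^2 + 49).
So (s - 5)Y = s/(s^2 + 49) + (-2).
Divide through and combine into a single rational function.

Y(s) = (-2*s^2 + s - 98)/(s^3 - 5*s^2 + 49*s - 245)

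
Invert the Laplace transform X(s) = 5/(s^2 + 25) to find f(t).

f(t) = sin(5*t)

Since L{sin(5t)} = 5/(s^2 + 25), the inverse is sin(5*t).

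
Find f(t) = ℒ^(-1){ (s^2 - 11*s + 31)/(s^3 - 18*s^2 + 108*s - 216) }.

Factor the denominator: s^3 - 18*s^2 + 108*s - 216 = (s - 6)^3.
Partial fraction decomposition gives [1/(s - 6)] + [(s - 6)^(-2)] + [(s - 6)^(-3)].
Invert each term: 1/(s - 6) ↔ e^(6t); 1/(s - 6)^2 ↔ t·e^(6t); 1/(s - 6)^3 ↔ (1/2)t^2·e^(6t).

f(t) = t^2*exp(6*t)/2 + t*exp(6*t) + exp(6*t)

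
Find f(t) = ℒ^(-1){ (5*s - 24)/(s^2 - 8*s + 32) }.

Complete the square in the denominator: s^2 - 8*s + 32 = (s - 4)^2 + 4^2.
Split the numerator to match: 5*s - 24 = 5·(s - 4) - 1·4.
Invert each term: 5·(s - 4)/((s - 4)^2 + 16) ↔ 5e^(4t)cos(4t); -1·4/((s - 4)^2 + 16) ↔ -e^(4t)sin(4t).

f(t) = -exp(4*t)*sin(4*t) + 5*exp(4*t)*cos(4*t)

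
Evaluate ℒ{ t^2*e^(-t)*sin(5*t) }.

10*(3*s^2 + 6*s - 22)/(s^2 + 2*s + 26)^3

L{sin(5t)} = 5/(s^2 + 25).
Multiplying by e^(-t) shifts s → s + 1, so L{e^(-t)*sin(5*t)} = 5/((s + 1)^2 + 25).
Then apply L{t^2·g(t)} = (-1)^2 d^2/ds^2[H(s)] with H(s) = 5/((s + 1)^2 + 25):
differentiating 2 times and applying the sign gives 10*(3*s^2 + 6*s - 22)/(s^2 + 2*s + 26)^3.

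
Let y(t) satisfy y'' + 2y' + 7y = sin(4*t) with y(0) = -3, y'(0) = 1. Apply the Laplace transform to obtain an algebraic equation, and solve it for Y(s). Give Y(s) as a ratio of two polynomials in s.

Take the Laplace transform of both sides.
The derivative rules (L{y''} = s^2 Y - s·y(0) - y'(0) and L{y'} = sY - y(0), with y(0) = -3, y'(0) = 1) turn the left side into (s^2 + 2*s + 7)Y - (-3*s - 5).
The right side is L{sin(4*t)} = 4/(s^2 + 16).
So (s^2 + 2*s + 7)Y = 4/(s^2 + 16) + (-3*s - 5).
Solve for Y(s) and write it as one ratio of polynomials.

Y(s) = (-3*s^3 - 5*s^2 - 48*s - 76)/(s^4 + 2*s^3 + 23*s^2 + 32*s + 112)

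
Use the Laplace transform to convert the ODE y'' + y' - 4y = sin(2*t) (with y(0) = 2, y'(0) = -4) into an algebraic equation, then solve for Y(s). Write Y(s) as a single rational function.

Apply the Laplace transform to the equation.
With L{y''} = s^2 Y - s·y(0) - y'(0) and L{y'} = sY - y(0), with y(0) = 2, y'(0) = -4: the LHS transforms to (s^2 + s - 4)Y - (2*s - 2).
The right side is L{sin(2*t)} = 2/(s^2 + 4).
So (s^2 + s - 4)Y = 2/(s^2 + 4) + (2*s - 2).
Divide through and combine into a single rational function.

Y(s) = (2*s^3 - 2*s^2 + 8*s - 6)/(s^4 + s^3 + 4*s - 16)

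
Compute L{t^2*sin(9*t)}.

L{sin(9t)} = 9/(s^2 + 81).
Then apply L{t^2·g(t)} = (-1)^2 d^2/ds^2[G(s)] with G(s) = 9/(s^2 + 81):
differentiating 2 times and applying the sign gives 54*(s^2 - 27)/(s^2 + 81)^3.

54*(s^2 - 27)/(s^2 + 81)^3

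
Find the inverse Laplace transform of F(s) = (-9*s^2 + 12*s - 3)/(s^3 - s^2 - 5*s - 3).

Factor the denominator: s^3 - s^2 - 5*s - 3 = (s - 3)*(s + 1)^2.
Partial fraction decomposition gives [-6/(s + 1)] + [6/(s + 1)^2] + [-3/(s - 3)].
Invert each term: -6/(s + 1) ↔ -6e^(-t); 6/(s + 1)^2 ↔ 6t·e^(-t); -3/(s - 3) ↔ -3e^(3t).

6*t*exp(-t) - 3*exp(3*t) - 6*exp(-t)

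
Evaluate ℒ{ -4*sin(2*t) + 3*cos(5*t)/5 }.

3*s/(5*(s^2 + 25)) - 8/(s^2 + 4)

Apply the Laplace transform termwise.
(-4)·[L{sin(2t)} = 2/(s^2 + 4)]; (3/5)·[L{cos(5t)} = s/(s^2 + 25)].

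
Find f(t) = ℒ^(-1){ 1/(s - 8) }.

Since L{e^(8t)} = 1/(s - 8), the inverse is exp(8*t).

f(t) = exp(8*t)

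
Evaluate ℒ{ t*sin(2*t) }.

4*s/(s^2 + 4)^2

L{sin(2t)} = 2/(s^2 + 4).
Then apply L{t·g(t)} = -d/ds[G(s)] with G(s) = 2/(s^2 + 4):
differentiating 1 time and applying the sign gives 4*s/(s^2 + 4)^2.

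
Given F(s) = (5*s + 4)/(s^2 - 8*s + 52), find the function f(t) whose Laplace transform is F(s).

f(t) = 4*exp(4*t)*sin(6*t) + 5*exp(4*t)*cos(6*t)

Complete the square in the denominator: s^2 - 8*s + 52 = (s - 4)^2 + 6^2.
Split the numerator to match: 5*s + 4 = 5·(s - 4) + 4·6.
Invert each term: 5·(s - 4)/((s - 4)^2 + 36) ↔ 5e^(4t)cos(6t); 4·6/((s - 4)^2 + 36) ↔ 4e^(4t)sin(6t).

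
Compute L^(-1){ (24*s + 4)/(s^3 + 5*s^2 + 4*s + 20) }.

Factor the denominator: s^3 + 5*s^2 + 4*s + 20 = (s + 5)*(s^2 + 4).
Partial fraction decomposition gives [-4/(s + 5)] + [4*s/(s^2 + 4)] + [4/(s^2 + 4)].
Invert each term: -4/(s + 5) ↔ -4e^(-5t); 4·s/(s^2 + 4) ↔ 4cos(2t); 2·2/(s^2 + 4) ↔ 2sin(2t).

2*sin(2*t) + 4*cos(2*t) - 4*exp(-5*t)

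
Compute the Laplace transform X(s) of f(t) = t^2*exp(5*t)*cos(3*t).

L{cos(3t)} = s/(s^2 + 9).
Multiplying by e^(5t) shifts s → s - 5, so L{exp(5*t)*cos(3*t)} = (s - 5)/((s - 5)^2 + 9).
Then apply L{t^2·g(t)} = (-1)^2 d^2/ds^2[G(s)] with G(s) = (s - 5)/((s - 5)^2 + 9):
differentiating 2 times and applying the sign gives 2*(s - 5)*(s^2 - 10*s - 2)/(s^2 - 10*s + 34)^3.

X(s) = 2*(s - 5)*(s^2 - 10*s - 2)/(s^2 - 10*s + 34)^3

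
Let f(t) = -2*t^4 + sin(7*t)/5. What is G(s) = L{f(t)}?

Apply the Laplace transform termwise.
(1/5)·[L{sin(7t)} = 7/(s^2 + 49)]; (-2)·[L{t^4} = 4!/s^5 = 24/s^5].

G(s) = 7/(5*(s^2 + 49)) - 48/s^5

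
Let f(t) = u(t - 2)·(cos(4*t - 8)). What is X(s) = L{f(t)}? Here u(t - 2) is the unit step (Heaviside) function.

X(s) = s*exp(-2*s)/(s^2 + 16)

By the second shifting theorem, L{u(t - c)·g(t - c)} = e^(-cs)·G(s) with c = 2 and G(s) = L{g(t)}.
L{cos(4t)} = s/(s^2 + 16).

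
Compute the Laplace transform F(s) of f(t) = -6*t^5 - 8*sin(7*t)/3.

F(s) = -56/(3*(s^2 + 49)) - 720/s^6

The transform is linear, so treat each term independently.
(-8/3)·[L{sin(7t)} = 7/(s^2 + 49)]; (-6)·[L{t^5} = 5!/s^6 = 120/s^6].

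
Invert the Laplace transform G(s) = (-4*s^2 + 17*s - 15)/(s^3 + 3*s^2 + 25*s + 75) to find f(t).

Factor the denominator: s^3 + 3*s^2 + 25*s + 75 = (s + 3)*(s^2 + 25).
Partial fraction decomposition gives [-3/(s + 3)] + [-s/(s^2 + 25)] + [20/(s^2 + 25)].
Invert each term: -3/(s + 3) ↔ -3e^(-3t); -1·s/(s^2 + 25) ↔ -cos(5t); 4·5/(s^2 + 25) ↔ 4sin(5t).

f(t) = 4*sin(5*t) - cos(5*t) - 3*exp(-3*t)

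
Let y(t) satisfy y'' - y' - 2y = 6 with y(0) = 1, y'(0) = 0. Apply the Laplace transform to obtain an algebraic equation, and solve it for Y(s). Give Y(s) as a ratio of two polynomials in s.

Y(s) = (s^2 - s + 6)/(s^3 - s^2 - 2*s)

Transform both sides with L{·}.
Using L{y''} = s^2 Y - s·y(0) - y'(0) and L{y'} = sY - y(0), with y(0) = 1, y'(0) = 0, the left side becomes (s^2 - s - 2)Y - (s - 1).
The right side is L{6} = 6/s.
So (s^2 - s - 2)Y = 6/s + (s - 1).
Isolate Y and clear denominators.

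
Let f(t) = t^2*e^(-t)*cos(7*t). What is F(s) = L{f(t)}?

L{cos(7t)} = s/(s^2 + 49).
Multiplying by e^(-t) shifts s → s + 1, so L{e^(-t)*cos(7*t)} = (s + 1)/((s + 1)^2 + 49).
Then apply L{t^2·g(t)} = (-1)^2 d^2/ds^2[G(s)] with G(s) = (s + 1)/((s + 1)^2 + 49):
differentiating 2 times and applying the sign gives 2*(s + 1)*(s^2 + 2*s - 146)/(s^2 + 2*s + 50)^3.

F(s) = 2*(s + 1)*(s^2 + 2*s - 146)/(s^2 + 2*s + 50)^3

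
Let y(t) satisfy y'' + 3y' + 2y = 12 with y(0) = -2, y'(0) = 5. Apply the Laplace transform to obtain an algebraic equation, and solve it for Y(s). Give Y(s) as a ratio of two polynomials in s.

Y(s) = (-2*s^2 - s + 12)/(s^3 + 3*s^2 + 2*s)

Apply the Laplace transform to the equation.
The derivative rules (L{y''} = s^2 Y - s·y(0) - y'(0) and L{y'} = sY - y(0), with y(0) = -2, y'(0) = 5) turn the left side into (s^2 + 3*s + 2)Y - (-2*s - 1).
The right side is L{12} = 12/s.
So (s^2 + 3*s + 2)Y = 12/s + (-2*s - 1).
Solve for Y(s) and write it as one ratio of polynomials.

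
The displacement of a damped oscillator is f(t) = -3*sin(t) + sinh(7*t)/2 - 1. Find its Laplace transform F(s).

By linearity of the Laplace transform, transform each term separately.
(1/2)·[L{sinh(7t)} = 7/(s^2 - 49)]; (-3)·[L{sin(t)} = 1/(s^2 + 1)]; L{-1} = -1/s.

F(s) = -3/(s^2 + 1) + 7/(2*(s^2 - 49)) - 1/s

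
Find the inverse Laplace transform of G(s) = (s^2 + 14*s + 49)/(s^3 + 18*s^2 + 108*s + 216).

Factor the denominator: s^3 + 18*s^2 + 108*s + 216 = (s + 6)^3.
Partial fraction decomposition gives [1/(s + 6)] + [2/(s + 6)^2] + [(s + 6)^(-3)].
Invert each term: 1/(s + 6) ↔ e^(-6t); 2/(s + 6)^2 ↔ 2t·e^(-6t); 1/(s + 6)^3 ↔ (1/2)t^2·e^(-6t).

t^2*exp(-6*t)/2 + 2*t*exp(-6*t) + exp(-6*t)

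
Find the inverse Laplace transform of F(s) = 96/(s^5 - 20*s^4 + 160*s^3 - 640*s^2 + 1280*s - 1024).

Rewrite the denominator: s^5 - 20*s^4 + 160*s^3 - 640*s^2 + 1280*s - 1024 = (s - 4)^5.
The form in (s - 4) signals a first-shifting-theorem factor e^(4t).
Since L{t^4} = 4!/s^5 = 24/s^5, the inverse is t^4*e^(4*t), scaled by 4.

4*t^4*exp(4*t)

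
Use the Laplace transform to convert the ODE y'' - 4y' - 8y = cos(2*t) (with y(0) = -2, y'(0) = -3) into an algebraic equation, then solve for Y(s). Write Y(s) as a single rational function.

Laplace-transform each side.
The derivative rules (L{y''} = s^2 Y - s·y(0) - y'(0) and L{y'} = sY - y(0), with y(0) = -2, y'(0) = -3) turn the left side into (s^2 - 4*s - 8)Y - (-2*s + 5).
The right side is L{cos(2*t)} = s/(s^2 + 4).
So (s^2 - 4*s - 8)Y = s/(s^2 + 4) + (-2*s + 5).
Solve for Y(s) and write it as one ratio of polynomials.

Y(s) = (-2*s^3 + 5*s^2 - 7*s + 20)/(s^4 - 4*s^3 - 4*s^2 - 16*s - 32)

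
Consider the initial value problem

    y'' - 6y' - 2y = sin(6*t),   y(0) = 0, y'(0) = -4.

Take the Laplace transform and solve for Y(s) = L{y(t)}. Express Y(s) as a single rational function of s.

Y(s) = (-4*s^2 - 138)/(s^4 - 6*s^3 + 34*s^2 - 216*s - 72)

Transform both sides with L{·}.
The derivative rules (L{y''} = s^2 Y - s·y(0) - y'(0) and L{y'} = sY - y(0), with y(0) = 0, y'(0) = -4) turn the left side into (s^2 - 6*s - 2)Y - (-4).
The right side is L{sin(6*t)} = 6/(s^2 + 36).
So (s^2 - 6*s - 2)Y = 6/(s^2 + 36) + (-4).
Divide through and combine into a single rational function.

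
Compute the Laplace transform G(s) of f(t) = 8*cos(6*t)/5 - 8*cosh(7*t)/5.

G(s) = 8*s/(5*(s^2 + 36)) - 8*s/(5*(s^2 - 49))

The transform is linear, so treat each term independently.
(8/5)·[L{cos(6t)} = s/(s^2 + 36)]; (-8/5)·[L{cosh(7t)} = s/(s^2 - 49)].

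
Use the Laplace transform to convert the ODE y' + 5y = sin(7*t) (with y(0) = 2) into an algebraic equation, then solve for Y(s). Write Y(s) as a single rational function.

Transform both sides with L{·}.
Using L{y'} = sY - y(0) = sY - 2, the left side becomes (s + 5)Y - (2).
The right side is L{sin(7*t)} = 7/(s^2 + 49).
So (s + 5)Y = 7/(s^2 + 49) + (2).
Isolate Y and clear denominators.

Y(s) = (2*s^2 + 105)/(s^3 + 5*s^2 + 49*s + 245)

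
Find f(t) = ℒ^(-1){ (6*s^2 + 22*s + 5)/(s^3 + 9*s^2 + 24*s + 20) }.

Factor the denominator: s^3 + 9*s^2 + 24*s + 20 = (s + 2)^2*(s + 5).
Partial fraction decomposition gives [1/(s + 2)] + [-5/(s + 2)^2] + [5/(s + 5)].
Invert each term: 1/(s + 2) ↔ e^(-2t); -5/(s + 2)^2 ↔ -5t·e^(-2t); 5/(s + 5) ↔ 5e^(-5t).

f(t) = -5*t*exp(-2*t) + exp(-2*t) + 5*exp(-5*t)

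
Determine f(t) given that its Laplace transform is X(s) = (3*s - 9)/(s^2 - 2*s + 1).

Factor the denominator: s^2 - 2*s + 1 = (s - 1)^2.
Partial fraction decomposition gives [3/(s - 1)] + [-6/(s - 1)^2].
Invert each term: 3/(s - 1) ↔ 3e^(t); -6/(s - 1)^2 ↔ -6t·e^(t).

f(t) = -6*t*exp(t) + 3*exp(t)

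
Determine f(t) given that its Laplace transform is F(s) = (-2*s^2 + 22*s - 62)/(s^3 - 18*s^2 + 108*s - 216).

Factor the denominator: s^3 - 18*s^2 + 108*s - 216 = (s - 6)^3.
Partial fraction decomposition gives [-2/(s - 6)] + [-2/(s - 6)^2] + [-2/(s - 6)^3].
Invert each term: -2/(s - 6) ↔ -2e^(6t); -2/(s - 6)^2 ↔ -2t·e^(6t); -2/(s - 6)^3 ↔ (-1)t^2·e^(6t).

f(t) = -t^2*exp(6*t) - 2*t*exp(6*t) - 2*exp(6*t)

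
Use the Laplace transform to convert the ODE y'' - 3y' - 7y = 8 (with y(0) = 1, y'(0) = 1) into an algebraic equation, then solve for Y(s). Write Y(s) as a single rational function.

Y(s) = (s^2 - 2*s + 8)/(s^3 - 3*s^2 - 7*s)

Laplace-transform each side.
With L{y''} = s^2 Y - s·y(0) - y'(0) and L{y'} = sY - y(0), with y(0) = 1, y'(0) = 1: the LHS transforms to (s^2 - 3*s - 7)Y - (s - 2).
The right side is L{8} = 8/s.
So (s^2 - 3*s - 7)Y = 8/s + (s - 2).
Divide through and combine into a single rational function.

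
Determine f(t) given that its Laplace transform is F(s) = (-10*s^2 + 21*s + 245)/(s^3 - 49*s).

Factor the denominator: s^3 - 49*s = s*(s - 7)*(s + 7).
Partial fraction decomposition gives [-1/(s - 7)] + [-4/(s + 7)] + [-5/s].
Invert each term: -1/(s - 7) ↔ -e^(7t); -4/(s + 7) ↔ -4e^(-7t); -5/(s - 0) ↔ -5e^(0t).

f(t) = -exp(7*t) - 5 - 4*exp(-7*t)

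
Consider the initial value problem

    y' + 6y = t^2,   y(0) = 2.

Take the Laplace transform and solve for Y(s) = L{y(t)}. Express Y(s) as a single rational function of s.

Take the Laplace transform of both sides.
With L{y'} = sY - y(0) = sY - 2: the LHS transforms to (s + 6)Y - (2).
The right side is L{t^2} = 2/s^3.
So (s + 6)Y = 2/s^3 + (2).
Isolate Y and clear denominators.

Y(s) = (2*s^3 + 2)/(s^4 + 6*s^3)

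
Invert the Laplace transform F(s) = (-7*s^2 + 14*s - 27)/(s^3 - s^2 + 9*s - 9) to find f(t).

Factor the denominator: s^3 - s^2 + 9*s - 9 = (s - 1)*(s^2 + 9).
Partial fraction decomposition gives [-2/(s - 1)] + [-5*s/(s^2 + 9)] + [9/(s^2 + 9)].
Invert each term: -2/(s - 1) ↔ -2e^(t); -5·s/(s^2 + 9) ↔ -5cos(3t); 3·3/(s^2 + 9) ↔ 3sin(3t).

f(t) = -2*exp(t) + 3*sin(3*t) - 5*cos(3*t)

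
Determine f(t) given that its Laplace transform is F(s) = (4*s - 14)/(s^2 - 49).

Factor the denominator: s^2 - 49 = (s - 7)*(s + 7).
Partial fraction decomposition gives [3/(s + 7)] + [1/(s - 7)].
Invert each term: 3/(s + 7) ↔ 3e^(-7t); 1/(s - 7) ↔ e^(7t).

f(t) = exp(7*t) + 3*exp(-7*t)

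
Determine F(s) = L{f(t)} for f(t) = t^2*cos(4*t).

L{cos(4t)} = s/(s^2 + 16).
Then apply L{t^2·g(t)} = (-1)^2 d^2/ds^2[G(s)] with G(s) = s/(s^2 + 16):
differentiating 2 times and applying the sign gives 2*s*(s^2 - 48)/(s^2 + 16)^3.

F(s) = 2*s*(s^2 - 48)/(s^2 + 16)^3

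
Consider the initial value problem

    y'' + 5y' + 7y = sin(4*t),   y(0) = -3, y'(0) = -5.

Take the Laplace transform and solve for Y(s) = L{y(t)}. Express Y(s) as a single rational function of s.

Y(s) = (-3*s^3 - 20*s^2 - 48*s - 316)/(s^4 + 5*s^3 + 23*s^2 + 80*s + 112)

Laplace-transform each side.
Using L{y''} = s^2 Y - s·y(0) - y'(0) and L{y'} = sY - y(0), with y(0) = -3, y'(0) = -5, the left side becomes (s^2 + 5*s + 7)Y - (-3*s - 20).
The right side is L{sin(4*t)} = 4/(s^2 + 16).
So (s^2 + 5*s + 7)Y = 4/(s^2 + 16) + (-3*s - 20).
Divide through and combine into a single rational function.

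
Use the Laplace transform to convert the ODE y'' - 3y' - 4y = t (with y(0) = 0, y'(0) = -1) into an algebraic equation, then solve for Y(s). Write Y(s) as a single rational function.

Y(s) = (-s + 1)/(s^3 - 4*s^2)

Transform both sides with L{·}.
Using L{y''} = s^2 Y - s·y(0) - y'(0) and L{y'} = sY - y(0), with y(0) = 0, y'(0) = -1, the left side becomes (s^2 - 3*s - 4)Y - (-1).
The right side is L{t} = s^(-2).
So (s^2 - 3*s - 4)Y = s^(-2) + (-1).
Divide through and combine into a single rational function.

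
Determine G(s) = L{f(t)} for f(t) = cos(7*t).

L{cos(7t)} = s/(s^2 + 49).

G(s) = s/(s^2 + 49)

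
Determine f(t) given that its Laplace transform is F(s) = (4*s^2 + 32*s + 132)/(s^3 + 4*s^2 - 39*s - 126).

Factor the denominator: s^3 + 4*s^2 - 39*s - 126 = (s - 6)*(s + 3)*(s + 7).
Partial fraction decomposition gives [-2/(s + 3)] + [2/(s + 7)] + [4/(s - 6)].
Invert each term: -2/(s + 3) ↔ -2e^(-3t); 2/(s + 7) ↔ 2e^(-7t); 4/(s - 6) ↔ 4e^(6t).

f(t) = 4*exp(6*t) - 2*exp(-3*t) + 2*exp(-7*t)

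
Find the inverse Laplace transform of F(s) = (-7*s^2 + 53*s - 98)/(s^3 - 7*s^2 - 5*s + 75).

Factor the denominator: s^3 - 7*s^2 - 5*s + 75 = (s - 5)^2*(s + 3).
Partial fraction decomposition gives [-2/(s - 5)] + [-1/(s - 5)^2] + [-5/(s + 3)].
Invert each term: -2/(s - 5) ↔ -2e^(5t); -1/(s - 5)^2 ↔ -t·e^(5t); -5/(s + 3) ↔ -5e^(-3t).

-t*exp(5*t) - 2*exp(5*t) - 5*exp(-3*t)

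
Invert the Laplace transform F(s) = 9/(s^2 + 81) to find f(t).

f(t) = sin(9*t)

Since L{sin(9t)} = 9/(s^2 + 81), the inverse is sin(9*t).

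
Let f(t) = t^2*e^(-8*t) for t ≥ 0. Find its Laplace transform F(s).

L{e^(-8t)} = 1/(s + 8).
Then apply L{t^2·g(t)} = (-1)^2 d^2/ds^2[G(s)] with G(s) = 1/(s + 8):
differentiating 2 times and applying the sign gives 2/(s + 8)^3.

F(s) = 2/(s + 8)^3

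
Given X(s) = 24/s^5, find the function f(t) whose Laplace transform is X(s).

f(t) = t^4

Since L{t^4} = 4!/s^5 = 24/s^5, the inverse is t^4.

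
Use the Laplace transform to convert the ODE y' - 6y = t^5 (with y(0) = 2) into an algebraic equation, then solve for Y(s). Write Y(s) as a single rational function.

Take the Laplace transform of both sides.
Using L{y'} = sY - y(0) = sY - 2, the left side becomes (s - 6)Y - (2).
The right side is L{t^5} = 120/s^6.
So (s - 6)Y = 120/s^6 + (2).
Divide through and combine into a single rational function.

Y(s) = (2*s^6 + 120)/(s^7 - 6*s^6)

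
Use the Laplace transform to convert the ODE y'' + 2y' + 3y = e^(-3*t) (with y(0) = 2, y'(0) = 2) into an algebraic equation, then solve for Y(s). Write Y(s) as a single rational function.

Y(s) = (2*s^2 + 12*s + 19)/(s^3 + 5*s^2 + 9*s + 9)

Laplace-transform each side.
The derivative rules (L{y''} = s^2 Y - s·y(0) - y'(0) and L{y'} = sY - y(0), with y(0) = 2, y'(0) = 2) turn the left side into (s^2 + 2*s + 3)Y - (2*s + 6).
The right side is L{e^(-3*t)} = 1/(s + 3).
So (s^2 + 2*s + 3)Y = 1/(s + 3) + (2*s + 6).
Solve for Y(s) and write it as one ratio of polynomials.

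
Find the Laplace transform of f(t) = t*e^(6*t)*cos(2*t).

L{cos(2t)} = s/(s^2 + 4).
Multiplying by e^(6t) shifts s → s - 6, so L{e^(6*t)*cos(2*t)} = (s - 6)/((s - 6)^2 + 4).
Then apply L{t·g(t)} = -d/ds[G(s)] with G(s) = (s - 6)/((s - 6)^2 + 4):
differentiating 1 time and applying the sign gives (s - 8)*(s - 4)/(s^2 - 12*s + 40)^2.

(s - 8)*(s - 4)/(s^2 - 12*s + 40)^2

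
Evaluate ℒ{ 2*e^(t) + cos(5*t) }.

s/(s^2 + 25) + 2/(s - 1)

The transform is linear, so treat each term independently.
L{cos(5t)} = s/(s^2 + 25); (2)·[L{e^(t)} = 1/(s - 1)].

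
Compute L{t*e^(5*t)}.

L{t} = 1!/s^2 = 1/s^2.
By the first shifting theorem, multiplying by e^(5t) replaces s with s - 5.

(s - 5)^(-2)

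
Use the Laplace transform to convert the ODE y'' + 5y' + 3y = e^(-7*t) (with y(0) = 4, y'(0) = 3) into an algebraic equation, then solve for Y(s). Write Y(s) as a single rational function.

Y(s) = (4*s^2 + 51*s + 162)/(s^3 + 12*s^2 + 38*s + 21)

Apply the Laplace transform to the equation.
Using L{y''} = s^2 Y - s·y(0) - y'(0) and L{y'} = sY - y(0), with y(0) = 4, y'(0) = 3, the left side becomes (s^2 + 5*s + 3)Y - (4*s + 23).
The right side is L{e^(-7*t)} = 1/(s + 7).
So (s^2 + 5*s + 3)Y = 1/(s + 7) + (4*s + 23).
Solve for Y(s) and write it as one ratio of polynomials.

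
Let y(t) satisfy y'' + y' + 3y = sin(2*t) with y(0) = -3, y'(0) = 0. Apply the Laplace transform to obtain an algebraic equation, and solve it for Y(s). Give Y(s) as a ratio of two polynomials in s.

Y(s) = (-3*s^3 - 3*s^2 - 12*s - 10)/(s^4 + s^3 + 7*s^2 + 4*s + 12)

Transform both sides with L{·}.
The derivative rules (L{y''} = s^2 Y - s·y(0) - y'(0) and L{y'} = sY - y(0), with y(0) = -3, y'(0) = 0) turn the left side into (s^2 + s + 3)Y - (-3*s - 3).
The right side is L{sin(2*t)} = 2/(s^2 + 4).
So (s^2 + s + 3)Y = 2/(s^2 + 4) + (-3*s - 3).
Isolate Y and clear denominators.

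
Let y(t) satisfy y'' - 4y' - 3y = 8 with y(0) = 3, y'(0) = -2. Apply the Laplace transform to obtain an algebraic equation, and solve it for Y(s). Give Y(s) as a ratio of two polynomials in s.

Y(s) = (3*s^2 - 14*s + 8)/(s^3 - 4*s^2 - 3*s)

Take the Laplace transform of both sides.
Using L{y''} = s^2 Y - s·y(0) - y'(0) and L{y'} = sY - y(0), with y(0) = 3, y'(0) = -2, the left side becomes (s^2 - 4*s - 3)Y - (3*s - 14).
The right side is L{8} = 8/s.
So (s^2 - 4*s - 3)Y = 8/s + (3*s - 14).
Divide through and combine into a single rational function.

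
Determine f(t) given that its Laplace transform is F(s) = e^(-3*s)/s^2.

f(t) = Heaviside(t - 3)*(t - 3)

The factor e^(-3s) signals a time shift by c = 3 (second shifting theorem).
L{t} = 1!/s^2 = 1/s^2, so L^-1{s^(-2)} = t.
Hence the inverse is u(t - 3) times that function evaluated at t - 3.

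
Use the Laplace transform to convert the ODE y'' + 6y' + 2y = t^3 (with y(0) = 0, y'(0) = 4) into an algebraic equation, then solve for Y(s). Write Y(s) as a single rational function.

Laplace-transform each side.
The derivative rules (L{y''} = s^2 Y - s·y(0) - y'(0) and L{y'} = sY - y(0), with y(0) = 0, y'(0) = 4) turn the left side into (s^2 + 6*s + 2)Y - (4).
The right side is L{t^3} = 6/s^4.
So (s^2 + 6*s + 2)Y = 6/s^4 + (4).
Divide through and combine into a single rational function.

Y(s) = (4*s^4 + 6)/(s^6 + 6*s^5 + 2*s^4)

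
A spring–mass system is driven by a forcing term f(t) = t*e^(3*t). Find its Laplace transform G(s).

G(s) = (s - 3)^(-2)

L{e^(3t)} = 1/(s - 3).
Then apply L{t·g(t)} = -d/ds[H(s)] with H(s) = 1/(s - 3):
differentiating 1 time and applying the sign gives (s - 3)^(-2).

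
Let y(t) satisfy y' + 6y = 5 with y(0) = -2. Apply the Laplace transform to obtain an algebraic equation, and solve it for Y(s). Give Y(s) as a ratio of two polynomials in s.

Y(s) = (-2*s + 5)/(s^2 + 6*s)

Transform both sides with L{·}.
The derivative rules (L{y'} = sY - y(0) = sY - (-2)) turn the left side into (s + 6)Y - (-2).
The right side is L{5} = 5/s.
So (s + 6)Y = 5/s + (-2).
Solve for Y(s) and write it as one ratio of polynomials.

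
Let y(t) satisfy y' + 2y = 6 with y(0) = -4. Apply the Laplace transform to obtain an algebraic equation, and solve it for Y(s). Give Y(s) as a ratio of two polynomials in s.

Y(s) = (-4*s + 6)/(s^2 + 2*s)

Take the Laplace transform of both sides.
The derivative rules (L{y'} = sY - y(0) = sY - (-4)) turn the left side into (s + 2)Y - (-4).
The right side is L{6} = 6/s.
So (s + 2)Y = 6/s + (-4).
Divide through and combine into a single rational function.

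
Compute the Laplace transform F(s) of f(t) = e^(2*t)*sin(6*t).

L{sin(6t)} = 6/(s^2 + 36).
By the first shifting theorem, multiplying by e^(2t) replaces s with s - 2.

F(s) = 6/((s - 2)^2 + 36)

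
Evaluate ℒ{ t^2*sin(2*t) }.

4*(3*s^2 - 4)/(s^2 + 4)^3

L{sin(2t)} = 2/(s^2 + 4).
Then apply L{t^2·g(t)} = (-1)^2 d^2/ds^2[G(s)] with G(s) = 2/(s^2 + 4):
differentiating 2 times and applying the sign gives 4*(3*s^2 - 4)/(s^2 + 4)^3.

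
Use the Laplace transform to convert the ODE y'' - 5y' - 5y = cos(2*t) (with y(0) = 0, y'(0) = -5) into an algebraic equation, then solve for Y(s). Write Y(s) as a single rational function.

Y(s) = (-5*s^2 + s - 20)/(s^4 - 5*s^3 - s^2 - 20*s - 20)

Apply the Laplace transform to the equation.
The derivative rules (L{y''} = s^2 Y - s·y(0) - y'(0) and L{y'} = sY - y(0), with y(0) = 0, y'(0) = -5) turn the left side into (s^2 - 5*s - 5)Y - (-5).
The right side is L{cos(2*t)} = s/(s^2 + 4).
So (s^2 - 5*s - 5)Y = s/(s^2 + 4) + (-5).
Divide through and combine into a single rational function.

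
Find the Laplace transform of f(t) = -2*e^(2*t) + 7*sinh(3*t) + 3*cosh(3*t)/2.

3*s/(2*(s^2 - 9)) + 21/(s^2 - 9) - 2/(s - 2)

Apply the Laplace transform termwise.
(3/2)·[L{cosh(3t)} = s/(s^2 - 9)]; (7)·[L{sinh(3t)} = 3/(s^2 - 9)]; (-2)·[L{e^(2t)} = 1/(s - 2)].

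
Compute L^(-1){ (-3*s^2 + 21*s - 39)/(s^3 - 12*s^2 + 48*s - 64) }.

Factor the denominator: s^3 - 12*s^2 + 48*s - 64 = (s - 4)^3.
Partial fraction decomposition gives [-3/(s - 4)] + [-3/(s - 4)^2] + [-3/(s - 4)^3].
Invert each term: -3/(s - 4) ↔ -3e^(4t); -3/(s - 4)^2 ↔ -3t·e^(4t); -3/(s - 4)^3 ↔ (-3/2)t^2·e^(4t).

-3*t^2*exp(4*t)/2 - 3*t*exp(4*t) - 3*exp(4*t)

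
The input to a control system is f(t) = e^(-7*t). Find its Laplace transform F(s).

F(s) = 1/(s + 7)

L{e^(-7t)} = 1/(s + 7).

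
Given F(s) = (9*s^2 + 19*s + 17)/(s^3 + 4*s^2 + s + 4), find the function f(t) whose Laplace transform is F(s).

Factor the denominator: s^3 + 4*s^2 + s + 4 = (s + 4)*(s^2 + 1).
Partial fraction decomposition gives [5/(s + 4)] + [4*s/(s^2 + 1)] + [3/(s^2 + 1)].
Invert each term: 5/(s + 4) ↔ 5e^(-4t); 4·s/(s^2 + 1) ↔ 4cos(t); 3·1/(s^2 + 1) ↔ 3sin(t).

f(t) = 3*sin(t) + 4*cos(t) + 5*exp(-4*t)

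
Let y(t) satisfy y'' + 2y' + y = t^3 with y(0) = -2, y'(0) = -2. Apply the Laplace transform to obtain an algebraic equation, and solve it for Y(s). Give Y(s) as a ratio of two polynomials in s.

Take the Laplace transform of both sides.
The derivative rules (L{y''} = s^2 Y - s·y(0) - y'(0) and L{y'} = sY - y(0), with y(0) = -2, y'(0) = -2) turn the left side into (s^2 + 2*s + 1)Y - (-2*s - 6).
The right side is L{t^3} = 6/s^4.
So (s^2 + 2*s + 1)Y = 6/s^4 + (-2*s - 6).
Isolate Y and clear denominators.

Y(s) = (-2*s^5 - 6*s^4 + 6)/(s^6 + 2*s^5 + s^4)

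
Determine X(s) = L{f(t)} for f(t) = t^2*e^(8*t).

X(s) = 2/(s - 8)^3

L{e^(8t)} = 1/(s - 8).
Then apply L{t^2·g(t)} = (-1)^2 d^2/ds^2[G(s)] with G(s) = 1/(s - 8):
differentiating 2 times and applying the sign gives 2/(s - 8)^3.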